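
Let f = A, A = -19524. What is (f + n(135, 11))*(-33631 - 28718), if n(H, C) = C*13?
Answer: 1208385969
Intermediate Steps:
f = -19524
n(H, C) = 13*C
(f + n(135, 11))*(-33631 - 28718) = (-19524 + 13*11)*(-33631 - 28718) = (-19524 + 143)*(-62349) = -19381*(-62349) = 1208385969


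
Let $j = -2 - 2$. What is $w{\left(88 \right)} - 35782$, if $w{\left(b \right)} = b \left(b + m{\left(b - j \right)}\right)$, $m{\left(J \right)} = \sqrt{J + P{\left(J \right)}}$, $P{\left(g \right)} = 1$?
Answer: $-28038 + 88 \sqrt{93} \approx -27189.0$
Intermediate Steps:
$j = -4$ ($j = -2 - 2 = -4$)
$m{\left(J \right)} = \sqrt{1 + J}$ ($m{\left(J \right)} = \sqrt{J + 1} = \sqrt{1 + J}$)
$w{\left(b \right)} = b \left(b + \sqrt{5 + b}\right)$ ($w{\left(b \right)} = b \left(b + \sqrt{1 + \left(b - -4\right)}\right) = b \left(b + \sqrt{1 + \left(b + 4\right)}\right) = b \left(b + \sqrt{1 + \left(4 + b\right)}\right) = b \left(b + \sqrt{5 + b}\right)$)
$w{\left(88 \right)} - 35782 = 88 \left(88 + \sqrt{5 + 88}\right) - 35782 = 88 \left(88 + \sqrt{93}\right) - 35782 = \left(7744 + 88 \sqrt{93}\right) - 35782 = -28038 + 88 \sqrt{93}$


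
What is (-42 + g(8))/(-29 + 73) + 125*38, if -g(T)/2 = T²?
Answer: 104415/22 ≈ 4746.1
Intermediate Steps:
g(T) = -2*T²
(-42 + g(8))/(-29 + 73) + 125*38 = (-42 - 2*8²)/(-29 + 73) + 125*38 = (-42 - 2*64)/44 + 4750 = (-42 - 128)*(1/44) + 4750 = -170*1/44 + 4750 = -85/22 + 4750 = 104415/22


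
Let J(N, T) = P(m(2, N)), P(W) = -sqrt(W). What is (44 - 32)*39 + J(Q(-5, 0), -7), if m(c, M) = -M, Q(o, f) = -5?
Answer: 468 - sqrt(5) ≈ 465.76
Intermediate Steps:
J(N, T) = -sqrt(-N)
(44 - 32)*39 + J(Q(-5, 0), -7) = (44 - 32)*39 - sqrt(-1*(-5)) = 12*39 - sqrt(5) = 468 - sqrt(5)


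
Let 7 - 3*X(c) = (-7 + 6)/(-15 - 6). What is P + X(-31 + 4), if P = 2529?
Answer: 159473/63 ≈ 2531.3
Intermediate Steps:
X(c) = 146/63 (X(c) = 7/3 - (-7 + 6)/(3*(-15 - 6)) = 7/3 - (-1)/(3*(-21)) = 7/3 - (-1)*(-1)/(3*21) = 7/3 - 1/3*1/21 = 7/3 - 1/63 = 146/63)
P + X(-31 + 4) = 2529 + 146/63 = 159473/63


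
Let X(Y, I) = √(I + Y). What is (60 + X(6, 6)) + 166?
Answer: 226 + 2*√3 ≈ 229.46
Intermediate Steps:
(60 + X(6, 6)) + 166 = (60 + √(6 + 6)) + 166 = (60 + √12) + 166 = (60 + 2*√3) + 166 = 226 + 2*√3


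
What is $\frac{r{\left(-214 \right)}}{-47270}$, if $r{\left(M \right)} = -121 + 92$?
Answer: $\frac{1}{1630} \approx 0.0006135$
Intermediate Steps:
$r{\left(M \right)} = -29$
$\frac{r{\left(-214 \right)}}{-47270} = - \frac{29}{-47270} = \left(-29\right) \left(- \frac{1}{47270}\right) = \frac{1}{1630}$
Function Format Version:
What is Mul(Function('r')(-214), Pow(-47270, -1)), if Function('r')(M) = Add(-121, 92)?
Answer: Rational(1, 1630) ≈ 0.00061350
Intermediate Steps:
Function('r')(M) = -29
Mul(Function('r')(-214), Pow(-47270, -1)) = Mul(-29, Pow(-47270, -1)) = Mul(-29, Rational(-1, 47270)) = Rational(1, 1630)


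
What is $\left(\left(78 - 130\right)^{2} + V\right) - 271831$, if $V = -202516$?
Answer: $-471643$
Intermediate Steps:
$\left(\left(78 - 130\right)^{2} + V\right) - 271831 = \left(\left(78 - 130\right)^{2} - 202516\right) - 271831 = \left(\left(-52\right)^{2} - 202516\right) - 271831 = \left(2704 - 202516\right) - 271831 = -199812 - 271831 = -471643$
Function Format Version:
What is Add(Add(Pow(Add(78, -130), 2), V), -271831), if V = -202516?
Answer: -471643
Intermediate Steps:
Add(Add(Pow(Add(78, -130), 2), V), -271831) = Add(Add(Pow(Add(78, -130), 2), -202516), -271831) = Add(Add(Pow(-52, 2), -202516), -271831) = Add(Add(2704, -202516), -271831) = Add(-199812, -271831) = -471643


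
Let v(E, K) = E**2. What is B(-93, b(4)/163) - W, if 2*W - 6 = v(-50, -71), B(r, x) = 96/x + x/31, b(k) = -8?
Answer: -16215085/5053 ≈ -3209.0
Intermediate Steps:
B(r, x) = 96/x + x/31 (B(r, x) = 96/x + x*(1/31) = 96/x + x/31)
W = 1253 (W = 3 + (1/2)*(-50)**2 = 3 + (1/2)*2500 = 3 + 1250 = 1253)
B(-93, b(4)/163) - W = (96/((-8/163)) + (-8/163)/31) - 1*1253 = (96/((-8*1/163)) + (-8*1/163)/31) - 1253 = (96/(-8/163) + (1/31)*(-8/163)) - 1253 = (96*(-163/8) - 8/5053) - 1253 = (-1956 - 8/5053) - 1253 = -9883676/5053 - 1253 = -16215085/5053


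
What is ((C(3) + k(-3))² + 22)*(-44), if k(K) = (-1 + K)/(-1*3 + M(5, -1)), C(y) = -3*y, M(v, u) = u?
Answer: -3784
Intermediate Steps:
k(K) = ¼ - K/4 (k(K) = (-1 + K)/(-1*3 - 1) = (-1 + K)/(-3 - 1) = (-1 + K)/(-4) = (-1 + K)*(-¼) = ¼ - K/4)
((C(3) + k(-3))² + 22)*(-44) = ((-3*3 + (¼ - ¼*(-3)))² + 22)*(-44) = ((-9 + (¼ + ¾))² + 22)*(-44) = ((-9 + 1)² + 22)*(-44) = ((-8)² + 22)*(-44) = (64 + 22)*(-44) = 86*(-44) = -3784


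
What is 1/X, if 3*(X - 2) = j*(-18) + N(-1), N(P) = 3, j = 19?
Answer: -1/111 ≈ -0.0090090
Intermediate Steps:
X = -111 (X = 2 + (19*(-18) + 3)/3 = 2 + (-342 + 3)/3 = 2 + (⅓)*(-339) = 2 - 113 = -111)
1/X = 1/(-111) = -1/111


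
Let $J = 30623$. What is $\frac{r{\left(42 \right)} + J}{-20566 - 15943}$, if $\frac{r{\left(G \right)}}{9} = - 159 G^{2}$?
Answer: $\frac{2493661}{36509} \approx 68.303$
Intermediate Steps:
$r{\left(G \right)} = - 1431 G^{2}$ ($r{\left(G \right)} = 9 \left(- 159 G^{2}\right) = - 1431 G^{2}$)
$\frac{r{\left(42 \right)} + J}{-20566 - 15943} = \frac{- 1431 \cdot 42^{2} + 30623}{-20566 - 15943} = \frac{\left(-1431\right) 1764 + 30623}{-36509} = \left(-2524284 + 30623\right) \left(- \frac{1}{36509}\right) = \left(-2493661\right) \left(- \frac{1}{36509}\right) = \frac{2493661}{36509}$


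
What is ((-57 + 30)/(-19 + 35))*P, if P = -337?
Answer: 9099/16 ≈ 568.69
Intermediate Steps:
((-57 + 30)/(-19 + 35))*P = ((-57 + 30)/(-19 + 35))*(-337) = -27/16*(-337) = 9099/16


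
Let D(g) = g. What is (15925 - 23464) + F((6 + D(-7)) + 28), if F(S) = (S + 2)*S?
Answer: -6756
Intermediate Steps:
F(S) = S*(2 + S) (F(S) = (2 + S)*S = S*(2 + S))
(15925 - 23464) + F((6 + D(-7)) + 28) = (15925 - 23464) + ((6 - 7) + 28)*(2 + ((6 - 7) + 28)) = -7539 + (-1 + 28)*(2 + (-1 + 28)) = -7539 + 27*(2 + 27) = -7539 + 27*29 = -7539 + 783 = -6756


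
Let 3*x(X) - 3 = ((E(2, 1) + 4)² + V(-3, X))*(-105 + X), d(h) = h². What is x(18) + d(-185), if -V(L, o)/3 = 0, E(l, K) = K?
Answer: 33501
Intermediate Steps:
V(L, o) = 0 (V(L, o) = -3*0 = 0)
x(X) = -874 + 25*X/3 (x(X) = 1 + (((1 + 4)² + 0)*(-105 + X))/3 = 1 + ((5² + 0)*(-105 + X))/3 = 1 + ((25 + 0)*(-105 + X))/3 = 1 + (25*(-105 + X))/3 = 1 + (-2625 + 25*X)/3 = 1 + (-875 + 25*X/3) = -874 + 25*X/3)
x(18) + d(-185) = (-874 + (25/3)*18) + (-185)² = (-874 + 150) + 34225 = -724 + 34225 = 33501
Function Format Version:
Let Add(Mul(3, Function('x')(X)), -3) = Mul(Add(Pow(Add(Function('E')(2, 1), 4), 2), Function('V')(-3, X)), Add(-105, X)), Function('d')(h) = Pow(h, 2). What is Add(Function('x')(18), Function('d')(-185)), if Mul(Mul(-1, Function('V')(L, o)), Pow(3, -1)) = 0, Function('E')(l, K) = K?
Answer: 33501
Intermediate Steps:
Function('V')(L, o) = 0 (Function('V')(L, o) = Mul(-3, 0) = 0)
Function('x')(X) = Add(-874, Mul(Rational(25, 3), X)) (Function('x')(X) = Add(1, Mul(Rational(1, 3), Mul(Add(Pow(Add(1, 4), 2), 0), Add(-105, X)))) = Add(1, Mul(Rational(1, 3), Mul(Add(Pow(5, 2), 0), Add(-105, X)))) = Add(1, Mul(Rational(1, 3), Mul(Add(25, 0), Add(-105, X)))) = Add(1, Mul(Rational(1, 3), Mul(25, Add(-105, X)))) = Add(1, Mul(Rational(1, 3), Add(-2625, Mul(25, X)))) = Add(1, Add(-875, Mul(Rational(25, 3), X))) = Add(-874, Mul(Rational(25, 3), X)))
Add(Function('x')(18), Function('d')(-185)) = Add(Add(-874, Mul(Rational(25, 3), 18)), Pow(-185, 2)) = Add(Add(-874, 150), 34225) = Add(-724, 34225) = 33501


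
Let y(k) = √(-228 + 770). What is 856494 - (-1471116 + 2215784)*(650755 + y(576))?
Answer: -484595567846 - 744668*√542 ≈ -4.8461e+11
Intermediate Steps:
y(k) = √542
856494 - (-1471116 + 2215784)*(650755 + y(576)) = 856494 - (-1471116 + 2215784)*(650755 + √542) = 856494 - 744668*(650755 + √542) = 856494 - (484596424340 + 744668*√542) = 856494 + (-484596424340 - 744668*√542) = -484595567846 - 744668*√542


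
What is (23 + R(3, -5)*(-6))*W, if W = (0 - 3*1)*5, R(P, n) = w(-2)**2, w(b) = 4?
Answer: 1095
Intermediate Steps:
R(P, n) = 16 (R(P, n) = 4**2 = 16)
W = -15 (W = (0 - 3)*5 = -3*5 = -15)
(23 + R(3, -5)*(-6))*W = (23 + 16*(-6))*(-15) = (23 - 96)*(-15) = -73*(-15) = 1095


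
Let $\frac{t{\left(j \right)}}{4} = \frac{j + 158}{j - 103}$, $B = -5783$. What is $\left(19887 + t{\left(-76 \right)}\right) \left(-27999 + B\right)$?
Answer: $- \frac{120245170990}{179} \approx -6.7176 \cdot 10^{8}$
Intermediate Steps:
$t{\left(j \right)} = \frac{4 \left(158 + j\right)}{-103 + j}$ ($t{\left(j \right)} = 4 \frac{j + 158}{j - 103} = 4 \frac{158 + j}{-103 + j} = \frac{4 \left(158 + j\right)}{-103 + j}$)
$\left(19887 + t{\left(-76 \right)}\right) \left(-27999 + B\right) = \left(19887 + \frac{4 \left(158 - 76\right)}{-103 - 76}\right) \left(-27999 - 5783\right) = \left(19887 + 4 \frac{1}{-179} \cdot 82\right) \left(-33782\right) = \left(19887 + 4 \left(- \frac{1}{179}\right) 82\right) \left(-33782\right) = \left(19887 - \frac{328}{179}\right) \left(-33782\right) = \frac{3559445}{179} \left(-33782\right) = - \frac{120245170990}{179}$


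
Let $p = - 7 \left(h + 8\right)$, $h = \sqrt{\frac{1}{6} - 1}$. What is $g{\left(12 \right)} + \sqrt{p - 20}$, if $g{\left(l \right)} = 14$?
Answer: $14 + \frac{\sqrt{-2736 - 42 i \sqrt{30}}}{6} \approx 14.366 - 8.7255 i$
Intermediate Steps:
$h = \frac{i \sqrt{30}}{6}$ ($h = \sqrt{\frac{1}{6} - 1} = \sqrt{- \frac{5}{6}} = \frac{i \sqrt{30}}{6} \approx 0.91287 i$)
$p = -56 - \frac{7 i \sqrt{30}}{6}$ ($p = - 7 \left(\frac{i \sqrt{30}}{6} + 8\right) = - 7 \left(8 + \frac{i \sqrt{30}}{6}\right) = -56 - \frac{7 i \sqrt{30}}{6} \approx -56.0 - 6.3901 i$)
$g{\left(12 \right)} + \sqrt{p - 20} = 14 + \sqrt{\left(-56 - \frac{7 i \sqrt{30}}{6}\right) - 20} = 14 + \sqrt{-76 - \frac{7 i \sqrt{30}}{6}}$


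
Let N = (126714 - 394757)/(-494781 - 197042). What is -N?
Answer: -268043/691823 ≈ -0.38744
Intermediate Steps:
N = 268043/691823 (N = -268043/(-691823) = -268043*(-1/691823) = 268043/691823 ≈ 0.38744)
-N = -1*268043/691823 = -268043/691823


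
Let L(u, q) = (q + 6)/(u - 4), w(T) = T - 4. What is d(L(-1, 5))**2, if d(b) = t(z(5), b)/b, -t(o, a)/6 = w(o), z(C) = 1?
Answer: 8100/121 ≈ 66.942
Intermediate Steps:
w(T) = -4 + T
L(u, q) = (6 + q)/(-4 + u)
t(o, a) = 24 - 6*o (t(o, a) = -6*(-4 + o) = 24 - 6*o)
d(b) = 18/b (d(b) = (24 - 6*1)/b = (24 - 6)/b = 18/b)
d(L(-1, 5))**2 = (18/(((6 + 5)/(-4 - 1))))**2 = (18/((11/(-5))))**2 = (18/((-1/5*11)))**2 = (18/(-11/5))**2 = (18*(-5/11))**2 = (-90/11)**2 = 8100/121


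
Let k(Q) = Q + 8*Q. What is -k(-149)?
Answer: 1341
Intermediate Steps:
k(Q) = 9*Q
-k(-149) = -9*(-149) = -1*(-1341) = 1341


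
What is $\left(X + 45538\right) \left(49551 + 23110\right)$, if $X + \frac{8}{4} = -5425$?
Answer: $2914505371$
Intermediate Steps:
$X = -5427$ ($X = -2 - 5425 = -5427$)
$\left(X + 45538\right) \left(49551 + 23110\right) = \left(-5427 + 45538\right) \left(49551 + 23110\right) = 40111 \cdot 72661 = 2914505371$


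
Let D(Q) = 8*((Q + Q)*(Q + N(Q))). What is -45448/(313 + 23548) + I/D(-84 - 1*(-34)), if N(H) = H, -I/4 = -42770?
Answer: 11157497/47722000 ≈ 0.23380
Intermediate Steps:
I = 171080 (I = -4*(-42770) = 171080)
D(Q) = 32*Q**2 (D(Q) = 8*((Q + Q)*(Q + Q)) = 8*((2*Q)*(2*Q)) = 8*(4*Q**2) = 32*Q**2)
-45448/(313 + 23548) + I/D(-84 - 1*(-34)) = -45448/(313 + 23548) + 171080/((32*(-84 - 1*(-34))**2)) = -45448/23861 + 171080/((32*(-84 + 34)**2)) = -45448*1/23861 + 171080/((32*(-50)**2)) = -45448/23861 + 171080/((32*2500)) = -45448/23861 + 171080/80000 = -45448/23861 + 171080*(1/80000) = -45448/23861 + 4277/2000 = 11157497/47722000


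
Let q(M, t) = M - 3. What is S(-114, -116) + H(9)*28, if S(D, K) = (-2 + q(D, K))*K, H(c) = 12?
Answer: 14140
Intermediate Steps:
q(M, t) = -3 + M
S(D, K) = K*(-5 + D) (S(D, K) = (-2 + (-3 + D))*K = (-5 + D)*K = K*(-5 + D))
S(-114, -116) + H(9)*28 = -116*(-5 - 114) + 12*28 = -116*(-119) + 336 = 13804 + 336 = 14140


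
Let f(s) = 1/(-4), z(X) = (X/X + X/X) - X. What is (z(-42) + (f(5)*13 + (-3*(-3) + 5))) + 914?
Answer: 3875/4 ≈ 968.75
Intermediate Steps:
z(X) = 2 - X (z(X) = (1 + 1) - X = 2 - X)
f(s) = -¼
(z(-42) + (f(5)*13 + (-3*(-3) + 5))) + 914 = ((2 - 1*(-42)) + (-¼*13 + (-3*(-3) + 5))) + 914 = ((2 + 42) + (-13/4 + (9 + 5))) + 914 = (44 + (-13/4 + 14)) + 914 = (44 + 43/4) + 914 = 219/4 + 914 = 3875/4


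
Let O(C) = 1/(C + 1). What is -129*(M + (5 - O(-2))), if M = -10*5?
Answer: 5676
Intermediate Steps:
O(C) = 1/(1 + C)
M = -50
-129*(M + (5 - O(-2))) = -129*(-50 + (5 - 1/(1 - 2))) = -129*(-50 + (5 - 1/(-1))) = -129*(-50 + (5 - 1*(-1))) = -129*(-50 + (5 + 1)) = -129*(-50 + 6) = -129*(-44) = 5676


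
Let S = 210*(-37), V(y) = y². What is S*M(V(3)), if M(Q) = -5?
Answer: 38850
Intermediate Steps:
S = -7770
S*M(V(3)) = -7770*(-5) = 38850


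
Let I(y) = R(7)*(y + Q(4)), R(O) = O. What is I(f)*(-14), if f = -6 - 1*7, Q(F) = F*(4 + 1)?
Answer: -686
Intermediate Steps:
Q(F) = 5*F (Q(F) = F*5 = 5*F)
f = -13 (f = -6 - 7 = -13)
I(y) = 140 + 7*y (I(y) = 7*(y + 5*4) = 7*(y + 20) = 7*(20 + y) = 140 + 7*y)
I(f)*(-14) = (140 + 7*(-13))*(-14) = (140 - 91)*(-14) = 49*(-14) = -686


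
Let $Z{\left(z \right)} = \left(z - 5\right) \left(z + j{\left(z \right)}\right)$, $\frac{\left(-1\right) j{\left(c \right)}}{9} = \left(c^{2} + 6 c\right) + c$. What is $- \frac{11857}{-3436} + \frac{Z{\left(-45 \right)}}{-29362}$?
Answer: $- \frac{1151793883}{50443916} \approx -22.833$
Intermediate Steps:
$j{\left(c \right)} = - 63 c - 9 c^{2}$ ($j{\left(c \right)} = - 9 \left(\left(c^{2} + 6 c\right) + c\right) = - 9 \left(c^{2} + 7 c\right) = - 63 c - 9 c^{2}$)
$Z{\left(z \right)} = \left(-5 + z\right) \left(z - 9 z \left(7 + z\right)\right)$ ($Z{\left(z \right)} = \left(z - 5\right) \left(z - 9 z \left(7 + z\right)\right) = \left(-5 + z\right) \left(z - 9 z \left(7 + z\right)\right)$)
$- \frac{11857}{-3436} + \frac{Z{\left(-45 \right)}}{-29362} = - \frac{11857}{-3436} + \frac{\left(-45\right) \left(310 - -765 - 9 \left(-45\right)^{2}\right)}{-29362} = \left(-11857\right) \left(- \frac{1}{3436}\right) + - 45 \left(310 + 765 - 18225\right) \left(- \frac{1}{29362}\right) = \frac{11857}{3436} + - 45 \left(310 + 765 - 18225\right) \left(- \frac{1}{29362}\right) = \frac{11857}{3436} + \left(-45\right) \left(-17150\right) \left(- \frac{1}{29362}\right) = \frac{11857}{3436} + 771750 \left(- \frac{1}{29362}\right) = \frac{11857}{3436} - \frac{385875}{14681} = - \frac{1151793883}{50443916}$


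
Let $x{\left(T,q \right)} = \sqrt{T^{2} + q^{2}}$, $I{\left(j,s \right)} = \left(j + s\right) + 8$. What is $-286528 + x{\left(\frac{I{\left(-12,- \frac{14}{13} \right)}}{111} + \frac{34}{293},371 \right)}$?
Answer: $-286528 + \frac{\sqrt{2733840847984913}}{140933} \approx -2.8616 \cdot 10^{5}$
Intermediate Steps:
$I{\left(j,s \right)} = 8 + j + s$
$-286528 + x{\left(\frac{I{\left(-12,- \frac{14}{13} \right)}}{111} + \frac{34}{293},371 \right)} = -286528 + \sqrt{\left(\frac{8 - 12 - \frac{14}{13}}{111} + \frac{34}{293}\right)^{2} + 371^{2}} = -286528 + \sqrt{\left(\left(8 - 12 - \frac{14}{13}\right) \frac{1}{111} + 34 \cdot \frac{1}{293}\right)^{2} + 137641} = -286528 + \sqrt{\left(\left(8 - 12 - \frac{14}{13}\right) \frac{1}{111} + \frac{34}{293}\right)^{2} + 137641} = -286528 + \sqrt{\left(\left(- \frac{66}{13}\right) \frac{1}{111} + \frac{34}{293}\right)^{2} + 137641} = -286528 + \sqrt{\left(- \frac{22}{481} + \frac{34}{293}\right)^{2} + 137641} = -286528 + \sqrt{\left(\frac{9908}{140933}\right)^{2} + 137641} = -286528 + \sqrt{\frac{98168464}{19862110489} + 137641} = -286528 + \sqrt{\frac{2733840847984913}{19862110489}} = -286528 + \frac{\sqrt{2733840847984913}}{140933}$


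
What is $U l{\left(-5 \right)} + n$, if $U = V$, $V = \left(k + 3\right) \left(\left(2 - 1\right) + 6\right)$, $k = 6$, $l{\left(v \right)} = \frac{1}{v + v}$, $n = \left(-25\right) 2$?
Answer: $- \frac{563}{10} \approx -56.3$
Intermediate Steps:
$n = -50$
$l{\left(v \right)} = \frac{1}{2 v}$
$V = 63$ ($V = \left(6 + 3\right) \left(\left(2 - 1\right) + 6\right) = 9 \left(1 + 6\right) = 9 \cdot 7 = 63$)
$U = 63$
$U l{\left(-5 \right)} + n = 63 \frac{1}{2 \left(-5\right)} - 50 = 63 \cdot \frac{1}{2} \left(- \frac{1}{5}\right) - 50 = 63 \left(- \frac{1}{10}\right) - 50 = - \frac{63}{10} - 50 = - \frac{563}{10}$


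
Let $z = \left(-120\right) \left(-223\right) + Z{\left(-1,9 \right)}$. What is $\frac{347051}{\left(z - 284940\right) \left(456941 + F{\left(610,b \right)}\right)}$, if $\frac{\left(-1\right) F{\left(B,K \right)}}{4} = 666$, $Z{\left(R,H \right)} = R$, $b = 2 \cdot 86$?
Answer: $- \frac{347051}{117285690137} \approx -2.959 \cdot 10^{-6}$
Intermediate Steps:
$b = 172$
$F{\left(B,K \right)} = -2664$ ($F{\left(B,K \right)} = \left(-4\right) 666 = -2664$)
$z = 26759$ ($z = \left(-120\right) \left(-223\right) - 1 = 26760 - 1 = 26759$)
$\frac{347051}{\left(z - 284940\right) \left(456941 + F{\left(610,b \right)}\right)} = \frac{347051}{\left(26759 - 284940\right) \left(456941 - 2664\right)} = \frac{347051}{\left(-258181\right) 454277} = \frac{347051}{-117285690137} = 347051 \left(- \frac{1}{117285690137}\right) = - \frac{347051}{117285690137}$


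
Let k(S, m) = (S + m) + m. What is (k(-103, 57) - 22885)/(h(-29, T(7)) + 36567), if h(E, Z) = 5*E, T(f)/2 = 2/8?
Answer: -11437/18211 ≈ -0.62803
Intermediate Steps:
T(f) = 1/2 (T(f) = 2*(2/8) = 2*(2*(1/8)) = 2*(1/4) = 1/2)
k(S, m) = S + 2*m
(k(-103, 57) - 22885)/(h(-29, T(7)) + 36567) = ((-103 + 2*57) - 22885)/(5*(-29) + 36567) = ((-103 + 114) - 22885)/(-145 + 36567) = (11 - 22885)/36422 = -22874*1/36422 = -11437/18211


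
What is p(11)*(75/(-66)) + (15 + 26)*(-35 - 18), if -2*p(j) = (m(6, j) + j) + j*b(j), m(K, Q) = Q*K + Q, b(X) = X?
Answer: -8217/4 ≈ -2054.3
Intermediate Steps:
m(K, Q) = Q + K*Q (m(K, Q) = K*Q + Q = Q + K*Q)
p(j) = -4*j - j**2/2 (p(j) = -((j*(1 + 6) + j) + j*j)/2 = -((j*7 + j) + j**2)/2 = -((7*j + j) + j**2)/2 = -(8*j + j**2)/2 = -(j**2 + 8*j)/2 = -4*j - j**2/2)
p(11)*(75/(-66)) + (15 + 26)*(-35 - 18) = ((1/2)*11*(-8 - 1*11))*(75/(-66)) + (15 + 26)*(-35 - 18) = ((1/2)*11*(-8 - 11))*(75*(-1/66)) + 41*(-53) = ((1/2)*11*(-19))*(-25/22) - 2173 = -209/2*(-25/22) - 2173 = 475/4 - 2173 = -8217/4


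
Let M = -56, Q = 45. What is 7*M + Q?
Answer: -347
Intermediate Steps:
7*M + Q = 7*(-56) + 45 = -392 + 45 = -347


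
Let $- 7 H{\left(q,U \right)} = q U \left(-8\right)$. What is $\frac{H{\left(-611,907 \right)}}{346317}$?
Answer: $- \frac{4433416}{2424219} \approx -1.8288$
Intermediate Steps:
$H{\left(q,U \right)} = \frac{8 U q}{7}$ ($H{\left(q,U \right)} = - \frac{q U \left(-8\right)}{7} = - \frac{U q \left(-8\right)}{7} = - \frac{\left(-8\right) U q}{7} = \frac{8 U q}{7}$)
$\frac{H{\left(-611,907 \right)}}{346317} = \frac{\frac{8}{7} \cdot 907 \left(-611\right)}{346317} = \left(- \frac{4433416}{7}\right) \frac{1}{346317} = - \frac{4433416}{2424219}$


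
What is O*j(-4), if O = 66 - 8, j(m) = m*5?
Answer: -1160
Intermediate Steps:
j(m) = 5*m
O = 58
O*j(-4) = 58*(5*(-4)) = 58*(-20) = -1160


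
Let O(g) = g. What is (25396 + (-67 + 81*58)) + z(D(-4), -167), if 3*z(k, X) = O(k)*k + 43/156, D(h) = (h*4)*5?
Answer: 15051079/468 ≈ 32160.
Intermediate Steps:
D(h) = 20*h (D(h) = (4*h)*5 = 20*h)
z(k, X) = 43/468 + k²/3 (z(k, X) = (k*k + 43/156)/3 = (k² + 43*(1/156))/3 = (k² + 43/156)/3 = (43/156 + k²)/3 = 43/468 + k²/3)
(25396 + (-67 + 81*58)) + z(D(-4), -167) = (25396 + (-67 + 81*58)) + (43/468 + (20*(-4))²/3) = (25396 + (-67 + 4698)) + (43/468 + (⅓)*(-80)²) = (25396 + 4631) + (43/468 + (⅓)*6400) = 30027 + (43/468 + 6400/3) = 30027 + 998443/468 = 15051079/468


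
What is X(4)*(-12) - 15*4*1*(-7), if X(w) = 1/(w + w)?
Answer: 837/2 ≈ 418.50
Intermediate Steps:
X(w) = 1/(2*w)
X(4)*(-12) - 15*4*1*(-7) = ((½)/4)*(-12) - 15*4*1*(-7) = ((½)*(¼))*(-12) - 60*(-7) = (⅛)*(-12) - 15*(-28) = -3/2 + 420 = 837/2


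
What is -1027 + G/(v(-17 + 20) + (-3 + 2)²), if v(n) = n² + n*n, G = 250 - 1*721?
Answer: -19984/19 ≈ -1051.8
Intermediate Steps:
G = -471 (G = 250 - 721 = -471)
v(n) = 2*n² (v(n) = n² + n² = 2*n²)
-1027 + G/(v(-17 + 20) + (-3 + 2)²) = -1027 - 471/(2*(-17 + 20)² + (-3 + 2)²) = -1027 - 471/(2*3² + (-1)²) = -1027 - 471/(2*9 + 1) = -1027 - 471/(18 + 1) = -1027 - 471/19 = -19984/19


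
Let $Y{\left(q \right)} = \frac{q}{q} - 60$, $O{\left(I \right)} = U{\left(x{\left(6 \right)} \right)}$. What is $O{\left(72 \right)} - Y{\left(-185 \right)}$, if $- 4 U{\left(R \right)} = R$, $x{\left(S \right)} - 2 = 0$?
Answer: $\frac{117}{2} \approx 58.5$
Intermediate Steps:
$x{\left(S \right)} = 2$ ($x{\left(S \right)} = 2 + 0 = 2$)
$U{\left(R \right)} = - \frac{R}{4}$
$O{\left(I \right)} = - \frac{1}{2}$ ($O{\left(I \right)} = \left(- \frac{1}{4}\right) 2 = - \frac{1}{2}$)
$Y{\left(q \right)} = -59$ ($Y{\left(q \right)} = 1 - 60 = -59$)
$O{\left(72 \right)} - Y{\left(-185 \right)} = - \frac{1}{2} - -59 = - \frac{1}{2} + 59 = \frac{117}{2}$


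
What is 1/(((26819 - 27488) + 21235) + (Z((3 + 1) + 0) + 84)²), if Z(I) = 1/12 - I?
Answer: 144/3885025 ≈ 3.7065e-5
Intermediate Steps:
Z(I) = 1/12 - I
1/(((26819 - 27488) + 21235) + (Z((3 + 1) + 0) + 84)²) = 1/(((26819 - 27488) + 21235) + ((1/12 - ((3 + 1) + 0)) + 84)²) = 1/((-669 + 21235) + ((1/12 - (4 + 0)) + 84)²) = 1/(20566 + ((1/12 - 1*4) + 84)²) = 1/(20566 + ((1/12 - 4) + 84)²) = 1/(20566 + (-47/12 + 84)²) = 1/(20566 + (961/12)²) = 1/(20566 + 923521/144) = 1/(3885025/144) = 144/3885025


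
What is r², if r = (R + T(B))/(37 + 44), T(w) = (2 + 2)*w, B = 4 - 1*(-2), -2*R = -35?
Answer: 6889/26244 ≈ 0.26250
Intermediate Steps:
R = 35/2 (R = -½*(-35) = 35/2 ≈ 17.500)
B = 6 (B = 4 + 2 = 6)
T(w) = 4*w
r = 83/162 (r = (35/2 + 4*6)/(37 + 44) = (35/2 + 24)/81 = (83/2)*(1/81) = 83/162 ≈ 0.51235)
r² = (83/162)² = 6889/26244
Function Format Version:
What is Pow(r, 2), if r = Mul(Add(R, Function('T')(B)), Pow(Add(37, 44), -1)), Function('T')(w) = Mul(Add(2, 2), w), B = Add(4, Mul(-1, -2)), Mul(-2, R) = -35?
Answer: Rational(6889, 26244) ≈ 0.26250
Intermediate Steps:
R = Rational(35, 2) (R = Mul(Rational(-1, 2), -35) = Rational(35, 2) ≈ 17.500)
B = 6 (B = Add(4, 2) = 6)
Function('T')(w) = Mul(4, w)
r = Rational(83, 162) (r = Mul(Add(Rational(35, 2), Mul(4, 6)), Pow(Add(37, 44), -1)) = Mul(Add(Rational(35, 2), 24), Pow(81, -1)) = Mul(Rational(83, 2), Rational(1, 81)) = Rational(83, 162) ≈ 0.51235)
Pow(r, 2) = Pow(Rational(83, 162), 2) = Rational(6889, 26244)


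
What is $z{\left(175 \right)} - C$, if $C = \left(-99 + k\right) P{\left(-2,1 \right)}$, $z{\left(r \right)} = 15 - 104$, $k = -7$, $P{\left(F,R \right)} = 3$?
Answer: $229$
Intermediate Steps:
$z{\left(r \right)} = -89$
$C = -318$ ($C = \left(-99 - 7\right) 3 = \left(-106\right) 3 = -318$)
$z{\left(175 \right)} - C = -89 - -318 = -89 + 318 = 229$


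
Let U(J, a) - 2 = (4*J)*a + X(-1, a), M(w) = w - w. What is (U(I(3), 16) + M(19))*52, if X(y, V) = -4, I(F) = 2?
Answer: 6552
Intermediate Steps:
M(w) = 0
U(J, a) = -2 + 4*J*a (U(J, a) = 2 + ((4*J)*a - 4) = 2 + (4*J*a - 4) = 2 + (-4 + 4*J*a) = -2 + 4*J*a)
(U(I(3), 16) + M(19))*52 = ((-2 + 4*2*16) + 0)*52 = ((-2 + 128) + 0)*52 = (126 + 0)*52 = 126*52 = 6552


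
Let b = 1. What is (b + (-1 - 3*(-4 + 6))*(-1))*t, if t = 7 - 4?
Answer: 24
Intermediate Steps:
t = 3
(b + (-1 - 3*(-4 + 6))*(-1))*t = (1 + (-1 - 3*(-4 + 6))*(-1))*3 = (1 + (-1 - 3*2)*(-1))*3 = (1 + (-1 - 6)*(-1))*3 = (1 - 7*(-1))*3 = (1 + 7)*3 = 8*3 = 24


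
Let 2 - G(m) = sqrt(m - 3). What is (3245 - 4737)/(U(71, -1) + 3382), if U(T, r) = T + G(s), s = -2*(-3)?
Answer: -2577430/5968511 - 746*sqrt(3)/5968511 ≈ -0.43205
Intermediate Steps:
s = 6
G(m) = 2 - sqrt(-3 + m) (G(m) = 2 - sqrt(m - 3) = 2 - sqrt(-3 + m))
U(T, r) = 2 + T - sqrt(3) (U(T, r) = T + (2 - sqrt(-3 + 6)) = T + (2 - sqrt(3)) = 2 + T - sqrt(3))
(3245 - 4737)/(U(71, -1) + 3382) = (3245 - 4737)/((2 + 71 - sqrt(3)) + 3382) = -1492/((73 - sqrt(3)) + 3382) = -1492/(3455 - sqrt(3))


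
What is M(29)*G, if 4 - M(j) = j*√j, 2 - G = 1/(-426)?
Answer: 1706/213 - 24737*√29/426 ≈ -304.70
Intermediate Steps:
G = 853/426 (G = 2 - 1/(-426) = 2 - 1*(-1/426) = 2 + 1/426 = 853/426 ≈ 2.0023)
M(j) = 4 - j^(3/2) (M(j) = 4 - j*√j = 4 - j^(3/2))
M(29)*G = (4 - 29^(3/2))*(853/426) = (4 - 29*√29)*(853/426) = 1706/213 - 24737*√29/426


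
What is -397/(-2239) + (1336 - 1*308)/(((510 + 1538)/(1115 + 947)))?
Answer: 593362745/573184 ≈ 1035.2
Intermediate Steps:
-397/(-2239) + (1336 - 1*308)/(((510 + 1538)/(1115 + 947))) = -397*(-1/2239) + (1336 - 308)/((2048/2062)) = 397/2239 + 1028/((2048*(1/2062))) = 397/2239 + 1028/(1024/1031) = 397/2239 + 1028*(1031/1024) = 397/2239 + 264967/256 = 593362745/573184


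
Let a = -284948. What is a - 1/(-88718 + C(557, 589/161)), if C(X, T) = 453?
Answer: -25150935219/88265 ≈ -2.8495e+5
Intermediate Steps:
a - 1/(-88718 + C(557, 589/161)) = -284948 - 1/(-88718 + 453) = -284948 - 1/(-88265) = -284948 - 1*(-1/88265) = -284948 + 1/88265 = -25150935219/88265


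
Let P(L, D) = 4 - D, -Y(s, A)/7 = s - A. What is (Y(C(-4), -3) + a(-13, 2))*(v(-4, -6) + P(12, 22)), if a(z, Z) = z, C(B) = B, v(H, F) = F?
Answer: 144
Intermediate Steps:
Y(s, A) = -7*s + 7*A (Y(s, A) = -7*(s - A) = -7*s + 7*A)
(Y(C(-4), -3) + a(-13, 2))*(v(-4, -6) + P(12, 22)) = ((-7*(-4) + 7*(-3)) - 13)*(-6 + (4 - 1*22)) = ((28 - 21) - 13)*(-6 + (4 - 22)) = (7 - 13)*(-6 - 18) = -6*(-24) = 144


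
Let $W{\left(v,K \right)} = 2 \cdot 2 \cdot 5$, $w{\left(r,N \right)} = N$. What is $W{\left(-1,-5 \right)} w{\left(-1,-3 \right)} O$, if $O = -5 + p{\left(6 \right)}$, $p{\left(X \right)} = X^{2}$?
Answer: $-1860$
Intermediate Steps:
$O = 31$ ($O = -5 + 6^{2} = -5 + 36 = 31$)
$W{\left(v,K \right)} = 20$ ($W{\left(v,K \right)} = 4 \cdot 5 = 20$)
$W{\left(-1,-5 \right)} w{\left(-1,-3 \right)} O = 20 \left(-3\right) 31 = \left(-60\right) 31 = -1860$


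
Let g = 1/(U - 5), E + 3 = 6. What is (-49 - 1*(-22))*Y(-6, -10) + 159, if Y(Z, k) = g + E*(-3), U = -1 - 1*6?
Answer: 1617/4 ≈ 404.25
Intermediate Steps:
E = 3 (E = -3 + 6 = 3)
U = -7 (U = -1 - 6 = -7)
g = -1/12 (g = 1/(-7 - 5) = 1/(-12) = -1/12 ≈ -0.083333)
Y(Z, k) = -109/12 (Y(Z, k) = -1/12 + 3*(-3) = -1/12 - 9 = -109/12)
(-49 - 1*(-22))*Y(-6, -10) + 159 = (-49 - 1*(-22))*(-109/12) + 159 = (-49 + 22)*(-109/12) + 159 = -27*(-109/12) + 159 = 981/4 + 159 = 1617/4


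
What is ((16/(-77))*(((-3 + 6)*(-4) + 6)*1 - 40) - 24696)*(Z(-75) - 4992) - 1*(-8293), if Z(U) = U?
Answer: 9632275913/77 ≈ 1.2509e+8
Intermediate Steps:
((16/(-77))*(((-3 + 6)*(-4) + 6)*1 - 40) - 24696)*(Z(-75) - 4992) - 1*(-8293) = ((16/(-77))*(((-3 + 6)*(-4) + 6)*1 - 40) - 24696)*(-75 - 4992) - 1*(-8293) = ((16*(-1/77))*((3*(-4) + 6)*1 - 40) - 24696)*(-5067) + 8293 = (-16*((-12 + 6)*1 - 40)/77 - 24696)*(-5067) + 8293 = (-16*(-6*1 - 40)/77 - 24696)*(-5067) + 8293 = (-16*(-6 - 40)/77 - 24696)*(-5067) + 8293 = (-16/77*(-46) - 24696)*(-5067) + 8293 = (736/77 - 24696)*(-5067) + 8293 = -1900856/77*(-5067) + 8293 = 9631637352/77 + 8293 = 9632275913/77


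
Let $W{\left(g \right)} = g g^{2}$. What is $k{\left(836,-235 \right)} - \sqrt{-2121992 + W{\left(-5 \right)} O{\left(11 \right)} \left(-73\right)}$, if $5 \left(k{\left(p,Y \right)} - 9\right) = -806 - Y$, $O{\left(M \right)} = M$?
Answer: $- \frac{526}{5} - i \sqrt{2021617} \approx -105.2 - 1421.8 i$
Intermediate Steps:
$W{\left(g \right)} = g^{3}$
$k{\left(p,Y \right)} = - \frac{761}{5} - \frac{Y}{5}$ ($k{\left(p,Y \right)} = 9 + \frac{-806 - Y}{5} = 9 - \left(\frac{806}{5} + \frac{Y}{5}\right) = - \frac{761}{5} - \frac{Y}{5}$)
$k{\left(836,-235 \right)} - \sqrt{-2121992 + W{\left(-5 \right)} O{\left(11 \right)} \left(-73\right)} = \left(- \frac{761}{5} - -47\right) - \sqrt{-2121992 + \left(-5\right)^{3} \cdot 11 \left(-73\right)} = \left(- \frac{761}{5} + 47\right) - \sqrt{-2121992 + \left(-125\right) 11 \left(-73\right)} = - \frac{526}{5} - \sqrt{-2121992 - -100375} = - \frac{526}{5} - \sqrt{-2121992 + 100375} = - \frac{526}{5} - \sqrt{-2021617} = - \frac{526}{5} - i \sqrt{2021617}$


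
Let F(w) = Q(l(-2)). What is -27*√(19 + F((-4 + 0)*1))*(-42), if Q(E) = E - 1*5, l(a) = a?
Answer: 2268*√3 ≈ 3928.3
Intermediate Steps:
Q(E) = -5 + E (Q(E) = E - 5 = -5 + E)
F(w) = -7 (F(w) = -5 - 2 = -7)
-27*√(19 + F((-4 + 0)*1))*(-42) = -27*√(19 - 7)*(-42) = -54*√3*(-42) = 2268*√3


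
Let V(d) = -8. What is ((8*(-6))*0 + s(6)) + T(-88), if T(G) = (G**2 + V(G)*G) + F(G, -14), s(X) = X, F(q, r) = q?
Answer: 8366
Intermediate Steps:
T(G) = G**2 - 7*G (T(G) = (G**2 - 8*G) + G = G**2 - 7*G)
((8*(-6))*0 + s(6)) + T(-88) = ((8*(-6))*0 + 6) - 88*(-7 - 88) = (-48*0 + 6) - 88*(-95) = (0 + 6) + 8360 = 6 + 8360 = 8366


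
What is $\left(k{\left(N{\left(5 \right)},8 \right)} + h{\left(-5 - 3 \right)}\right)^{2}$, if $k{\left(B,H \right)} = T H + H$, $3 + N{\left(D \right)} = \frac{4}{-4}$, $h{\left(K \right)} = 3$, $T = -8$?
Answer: $2809$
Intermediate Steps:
$N{\left(D \right)} = -4$ ($N{\left(D \right)} = -3 + \frac{4}{-4} = -3 + 4 \left(- \frac{1}{4}\right) = -3 - 1 = -4$)
$k{\left(B,H \right)} = - 7 H$ ($k{\left(B,H \right)} = - 8 H + H = - 7 H$)
$\left(k{\left(N{\left(5 \right)},8 \right)} + h{\left(-5 - 3 \right)}\right)^{2} = \left(\left(-7\right) 8 + 3\right)^{2} = \left(-56 + 3\right)^{2} = \left(-53\right)^{2} = 2809$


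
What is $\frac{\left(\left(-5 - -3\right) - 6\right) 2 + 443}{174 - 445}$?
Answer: $- \frac{427}{271} \approx -1.5756$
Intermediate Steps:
$\frac{\left(\left(-5 - -3\right) - 6\right) 2 + 443}{174 - 445} = \frac{\left(\left(-5 + 3\right) - 6\right) 2 + 443}{-271} = \left(\left(-2 - 6\right) 2 + 443\right) \left(- \frac{1}{271}\right) = \left(\left(-8\right) 2 + 443\right) \left(- \frac{1}{271}\right) = \left(-16 + 443\right) \left(- \frac{1}{271}\right) = 427 \left(- \frac{1}{271}\right) = - \frac{427}{271}$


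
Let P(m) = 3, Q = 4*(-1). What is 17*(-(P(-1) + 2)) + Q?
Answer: -89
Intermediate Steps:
Q = -4
17*(-(P(-1) + 2)) + Q = 17*(-(3 + 2)) - 4 = 17*(-1*5) - 4 = 17*(-5) - 4 = -85 - 4 = -89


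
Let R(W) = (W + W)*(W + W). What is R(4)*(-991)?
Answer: -63424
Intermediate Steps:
R(W) = 4*W**2 (R(W) = (2*W)*(2*W) = 4*W**2)
R(4)*(-991) = (4*4**2)*(-991) = (4*16)*(-991) = 64*(-991) = -63424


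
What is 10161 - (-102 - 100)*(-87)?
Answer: -7413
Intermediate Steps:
10161 - (-102 - 100)*(-87) = 10161 - (-202)*(-87) = 10161 - 1*17574 = 10161 - 17574 = -7413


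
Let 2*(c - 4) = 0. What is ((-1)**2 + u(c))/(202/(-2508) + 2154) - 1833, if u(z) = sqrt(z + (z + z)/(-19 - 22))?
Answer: -4950959241/2701015 + 2508*sqrt(1599)/110741615 ≈ -1833.0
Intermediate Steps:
c = 4 (c = 4 + (1/2)*0 = 4 + 0 = 4)
u(z) = sqrt(1599)*sqrt(z)/41 (u(z) = sqrt(z + (2*z)/(-41)) = sqrt(z + (2*z)*(-1/41)) = sqrt(z - 2*z/41) = sqrt(39*z/41) = sqrt(1599)*sqrt(z)/41)
((-1)**2 + u(c))/(202/(-2508) + 2154) - 1833 = ((-1)**2 + sqrt(1599)*sqrt(4)/41)/(202/(-2508) + 2154) - 1833 = (1 + (1/41)*sqrt(1599)*2)/(202*(-1/2508) + 2154) - 1833 = (1 + 2*sqrt(1599)/41)/(-101/1254 + 2154) - 1833 = (1 + 2*sqrt(1599)/41)/(2701015/1254) - 1833 = (1 + 2*sqrt(1599)/41)*(1254/2701015) - 1833 = (1254/2701015 + 2508*sqrt(1599)/110741615) - 1833 = -4950959241/2701015 + 2508*sqrt(1599)/110741615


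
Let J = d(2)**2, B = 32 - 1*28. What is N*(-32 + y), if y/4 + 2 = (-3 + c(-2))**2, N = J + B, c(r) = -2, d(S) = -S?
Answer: 480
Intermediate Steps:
B = 4 (B = 32 - 28 = 4)
J = 4 (J = (-1*2)**2 = (-2)**2 = 4)
N = 8 (N = 4 + 4 = 8)
y = 92 (y = -8 + 4*(-3 - 2)**2 = -8 + 4*(-5)**2 = -8 + 4*25 = -8 + 100 = 92)
N*(-32 + y) = 8*(-32 + 92) = 8*60 = 480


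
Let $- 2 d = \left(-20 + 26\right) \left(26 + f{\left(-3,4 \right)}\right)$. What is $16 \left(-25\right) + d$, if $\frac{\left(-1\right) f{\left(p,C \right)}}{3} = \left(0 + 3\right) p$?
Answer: $-559$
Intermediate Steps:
$f{\left(p,C \right)} = - 9 p$ ($f{\left(p,C \right)} = - 3 \left(0 + 3\right) p = - 3 \cdot 3 p = - 9 p$)
$d = -159$ ($d = - \frac{\left(-20 + 26\right) \left(26 - -27\right)}{2} = - \frac{6 \left(26 + 27\right)}{2} = - \frac{6 \cdot 53}{2} = \left(- \frac{1}{2}\right) 318 = -159$)
$16 \left(-25\right) + d = 16 \left(-25\right) - 159 = -400 - 159 = -559$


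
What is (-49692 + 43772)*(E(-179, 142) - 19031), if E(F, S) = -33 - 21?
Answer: 112983200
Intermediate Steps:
E(F, S) = -54
(-49692 + 43772)*(E(-179, 142) - 19031) = (-49692 + 43772)*(-54 - 19031) = -5920*(-19085) = 112983200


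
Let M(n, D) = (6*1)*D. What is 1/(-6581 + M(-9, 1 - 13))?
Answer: -1/6653 ≈ -0.00015031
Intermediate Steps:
M(n, D) = 6*D
1/(-6581 + M(-9, 1 - 13)) = 1/(-6581 + 6*(1 - 13)) = 1/(-6581 + 6*(-12)) = 1/(-6581 - 72) = 1/(-6653) = -1/6653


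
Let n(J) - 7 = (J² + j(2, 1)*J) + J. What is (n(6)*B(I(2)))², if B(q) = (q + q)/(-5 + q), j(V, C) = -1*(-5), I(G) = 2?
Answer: 99856/9 ≈ 11095.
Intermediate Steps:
j(V, C) = 5
B(q) = 2*q/(-5 + q) (B(q) = (2*q)/(-5 + q) = 2*q/(-5 + q))
n(J) = 7 + J² + 6*J (n(J) = 7 + ((J² + 5*J) + J) = 7 + (J² + 6*J) = 7 + J² + 6*J)
(n(6)*B(I(2)))² = ((7 + 6² + 6*6)*(2*2/(-5 + 2)))² = ((7 + 36 + 36)*(2*2/(-3)))² = (79*(2*2*(-⅓)))² = (79*(-4/3))² = (-316/3)² = 99856/9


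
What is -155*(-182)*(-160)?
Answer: -4513600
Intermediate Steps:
-155*(-182)*(-160) = 28210*(-160) = -4513600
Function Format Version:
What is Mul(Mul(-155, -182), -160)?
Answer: -4513600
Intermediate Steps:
Mul(Mul(-155, -182), -160) = Mul(28210, -160) = -4513600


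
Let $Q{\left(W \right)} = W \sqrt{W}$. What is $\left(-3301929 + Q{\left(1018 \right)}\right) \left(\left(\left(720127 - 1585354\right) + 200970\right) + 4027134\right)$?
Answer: $-11103981089733 + 3423408786 \sqrt{1018} \approx -1.0995 \cdot 10^{13}$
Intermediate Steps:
$Q{\left(W \right)} = W^{\frac{3}{2}}$
$\left(-3301929 + Q{\left(1018 \right)}\right) \left(\left(\left(720127 - 1585354\right) + 200970\right) + 4027134\right) = \left(-3301929 + 1018^{\frac{3}{2}}\right) \left(\left(\left(720127 - 1585354\right) + 200970\right) + 4027134\right) = \left(-3301929 + 1018 \sqrt{1018}\right) \left(\left(-865227 + 200970\right) + 4027134\right) = \left(-3301929 + 1018 \sqrt{1018}\right) \left(-664257 + 4027134\right) = \left(-3301929 + 1018 \sqrt{1018}\right) 3362877 = -11103981089733 + 3423408786 \sqrt{1018}$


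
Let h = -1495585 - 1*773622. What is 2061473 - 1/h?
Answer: 4677908961912/2269207 ≈ 2.0615e+6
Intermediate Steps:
h = -2269207 (h = -1495585 - 773622 = -2269207)
2061473 - 1/h = 2061473 - 1/(-2269207) = 2061473 - 1*(-1/2269207) = 2061473 + 1/2269207 = 4677908961912/2269207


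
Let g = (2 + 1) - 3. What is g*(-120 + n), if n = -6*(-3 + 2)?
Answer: 0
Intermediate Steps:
n = 6 (n = -6*(-1) = 6)
g = 0 (g = 3 - 3 = 0)
g*(-120 + n) = 0*(-120 + 6) = 0*(-114) = 0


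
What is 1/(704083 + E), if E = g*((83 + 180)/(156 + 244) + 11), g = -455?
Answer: 80/55902307 ≈ 1.4311e-6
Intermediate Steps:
E = -424333/80 (E = -455*((83 + 180)/(156 + 244) + 11) = -455*(263/400 + 11) = -455*4663/400 = -424333/80 ≈ -5304.2)
1/(704083 + E) = 1/(704083 - 424333/80) = 1/(55902307/80) = 80/55902307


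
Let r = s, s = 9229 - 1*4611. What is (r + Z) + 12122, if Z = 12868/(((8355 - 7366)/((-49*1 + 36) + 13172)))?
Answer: 185885872/989 ≈ 1.8795e+5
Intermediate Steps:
s = 4618 (s = 9229 - 4611 = 4618)
r = 4618
Z = 169330012/989 (Z = 12868/((989/((-49 + 36) + 13172))) = 12868/((989/(-13 + 13172))) = 12868/((989/13159)) = 12868/((989*(1/13159))) = 12868/(989/13159) = 12868*(13159/989) = 169330012/989 ≈ 1.7121e+5)
(r + Z) + 12122 = (4618 + 169330012/989) + 12122 = 173897214/989 + 12122 = 185885872/989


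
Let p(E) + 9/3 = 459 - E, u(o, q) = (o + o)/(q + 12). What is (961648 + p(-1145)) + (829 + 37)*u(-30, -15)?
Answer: 980569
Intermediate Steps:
u(o, q) = 2*o/(12 + q) (u(o, q) = (2*o)/(12 + q) = 2*o/(12 + q))
p(E) = 456 - E (p(E) = -3 + (459 - E) = 456 - E)
(961648 + p(-1145)) + (829 + 37)*u(-30, -15) = (961648 + (456 - 1*(-1145))) + (829 + 37)*(2*(-30)/(12 - 15)) = (961648 + (456 + 1145)) + 866*(2*(-30)/(-3)) = (961648 + 1601) + 866*(2*(-30)*(-⅓)) = 963249 + 866*20 = 963249 + 17320 = 980569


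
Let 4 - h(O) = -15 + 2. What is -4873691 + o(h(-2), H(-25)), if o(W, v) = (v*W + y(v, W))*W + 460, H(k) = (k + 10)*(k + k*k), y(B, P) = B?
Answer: -7627231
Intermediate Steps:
H(k) = (10 + k)*(k + k²)
h(O) = 17 (h(O) = 4 - (-15 + 2) = 4 - 1*(-13) = 4 + 13 = 17)
o(W, v) = 460 + W*(v + W*v) (o(W, v) = (v*W + v)*W + 460 = (W*v + v)*W + 460 = (v + W*v)*W + 460 = W*(v + W*v) + 460 = 460 + W*(v + W*v))
-4873691 + o(h(-2), H(-25)) = -4873691 + (460 + 17*(-25*(10 + (-25)² + 11*(-25))) - 25*(10 + (-25)² + 11*(-25))*17²) = -4873691 + (460 + 17*(-25*(10 + 625 - 275)) - 25*(10 + 625 - 275)*289) = -4873691 + (460 + 17*(-25*360) - 25*360*289) = -4873691 + (460 + 17*(-9000) - 9000*289) = -4873691 + (460 - 153000 - 2601000) = -4873691 - 2753540 = -7627231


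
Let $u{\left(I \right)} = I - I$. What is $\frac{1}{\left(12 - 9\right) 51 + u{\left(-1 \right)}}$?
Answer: $\frac{1}{153} \approx 0.0065359$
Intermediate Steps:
$u{\left(I \right)} = 0$
$\frac{1}{\left(12 - 9\right) 51 + u{\left(-1 \right)}} = \frac{1}{\left(12 - 9\right) 51 + 0} = \frac{1}{3 \cdot 51 + 0} = \frac{1}{153 + 0} = \frac{1}{153}$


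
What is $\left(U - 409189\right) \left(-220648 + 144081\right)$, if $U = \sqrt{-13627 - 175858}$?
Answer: $31330374163 - 76567 i \sqrt{189485} \approx 3.133 \cdot 10^{10} - 3.333 \cdot 10^{7} i$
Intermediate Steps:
$U = i \sqrt{189485}$ ($U = \sqrt{-189485} = i \sqrt{189485} \approx 435.3 i$)
$\left(U - 409189\right) \left(-220648 + 144081\right) = \left(i \sqrt{189485} - 409189\right) \left(-220648 + 144081\right) = \left(-409189 + i \sqrt{189485}\right) \left(-76567\right) = 31330374163 - 76567 i \sqrt{189485}$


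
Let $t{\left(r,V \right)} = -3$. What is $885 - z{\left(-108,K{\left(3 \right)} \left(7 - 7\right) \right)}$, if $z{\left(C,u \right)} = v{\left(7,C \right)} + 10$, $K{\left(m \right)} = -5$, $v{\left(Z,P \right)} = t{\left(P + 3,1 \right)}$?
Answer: $878$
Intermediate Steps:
$v{\left(Z,P \right)} = -3$
$z{\left(C,u \right)} = 7$ ($z{\left(C,u \right)} = -3 + 10 = 7$)
$885 - z{\left(-108,K{\left(3 \right)} \left(7 - 7\right) \right)} = 885 - 7 = 878$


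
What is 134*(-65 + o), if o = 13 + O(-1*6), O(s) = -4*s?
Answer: -3752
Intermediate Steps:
o = 37 (o = 13 - (-4)*6 = 13 - 4*(-6) = 13 + 24 = 37)
134*(-65 + o) = 134*(-65 + 37) = 134*(-28) = -3752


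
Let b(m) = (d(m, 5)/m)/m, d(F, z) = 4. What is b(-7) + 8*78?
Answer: 30580/49 ≈ 624.08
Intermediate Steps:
b(m) = 4/m² (b(m) = (4/m)/m = 4/m²)
b(-7) + 8*78 = 4/(-7)² + 8*78 = 4*(1/49) + 624 = 4/49 + 624 = 30580/49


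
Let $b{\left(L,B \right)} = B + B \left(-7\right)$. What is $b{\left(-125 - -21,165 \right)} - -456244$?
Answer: $455254$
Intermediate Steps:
$b{\left(L,B \right)} = - 6 B$ ($b{\left(L,B \right)} = B - 7 B = - 6 B$)
$b{\left(-125 - -21,165 \right)} - -456244 = \left(-6\right) 165 - -456244 = -990 + 456244 = 455254$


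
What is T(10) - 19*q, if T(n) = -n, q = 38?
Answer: -732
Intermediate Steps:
T(10) - 19*q = -1*10 - 19*38 = -10 - 722 = -732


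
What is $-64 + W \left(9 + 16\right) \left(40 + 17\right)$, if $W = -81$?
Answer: $-115489$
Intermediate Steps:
$-64 + W \left(9 + 16\right) \left(40 + 17\right) = -64 - 81 \left(9 + 16\right) \left(40 + 17\right) = -64 - 81 \cdot 25 \cdot 57 = -64 - 115425 = -115489$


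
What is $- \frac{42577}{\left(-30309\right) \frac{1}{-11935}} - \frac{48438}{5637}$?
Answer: $- \frac{955315423219}{56950611} \approx -16774.0$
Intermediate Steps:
$- \frac{42577}{\left(-30309\right) \frac{1}{-11935}} - \frac{48438}{5637} = - \frac{42577}{\left(-30309\right) \left(- \frac{1}{11935}\right)} - \frac{16146}{1879} = - \frac{42577}{\frac{30309}{11935}} - \frac{16146}{1879} = \left(-42577\right) \frac{11935}{30309} - \frac{16146}{1879} = - \frac{508156495}{30309} - \frac{16146}{1879} = - \frac{955315423219}{56950611}$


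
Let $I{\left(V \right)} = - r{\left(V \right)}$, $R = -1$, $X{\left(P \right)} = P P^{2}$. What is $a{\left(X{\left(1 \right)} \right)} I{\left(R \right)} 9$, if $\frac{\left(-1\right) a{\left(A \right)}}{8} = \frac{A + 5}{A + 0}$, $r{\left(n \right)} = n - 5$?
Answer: $-2592$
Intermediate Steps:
$r{\left(n \right)} = -5 + n$ ($r{\left(n \right)} = n - 5 = -5 + n$)
$X{\left(P \right)} = P^{3}$
$a{\left(A \right)} = - \frac{8 \left(5 + A\right)}{A}$ ($a{\left(A \right)} = - 8 \frac{A + 5}{A + 0} = - 8 \frac{5 + A}{A} = - \frac{8 \left(5 + A\right)}{A}$)
$I{\left(V \right)} = 5 - V$ ($I{\left(V \right)} = - (-5 + V) = 5 - V$)
$a{\left(X{\left(1 \right)} \right)} I{\left(R \right)} 9 = \left(-8 - \frac{40}{1^{3}}\right) \left(5 - -1\right) 9 = \left(-8 - \frac{40}{1}\right) \left(5 + 1\right) 9 = \left(-8 - 40\right) 6 \cdot 9 = \left(-48\right) 6 \cdot 9 = \left(-288\right) 9 = -2592$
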